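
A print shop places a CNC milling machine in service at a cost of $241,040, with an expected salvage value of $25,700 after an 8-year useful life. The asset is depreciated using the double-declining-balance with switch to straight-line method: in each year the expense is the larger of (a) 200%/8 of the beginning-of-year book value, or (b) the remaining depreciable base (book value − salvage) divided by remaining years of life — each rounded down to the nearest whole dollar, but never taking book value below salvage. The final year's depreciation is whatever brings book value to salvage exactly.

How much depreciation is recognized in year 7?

$10,725

Depreciable base = $241,040 − $25,700 = $215,340.
Year 1: DB = ⌊$241,040 × 200%/8⌋ = $60,260; SL = ⌊$215,340/8⌋ = $26,917 → take DB $60,260. Book value $180,780.
Year 2: DB = ⌊$180,780 × 200%/8⌋ = $45,195; SL = ⌊$155,080/7⌋ = $22,154 → take DB $45,195. Book value $135,585.
Year 3: DB = ⌊$135,585 × 200%/8⌋ = $33,896; SL = ⌊$109,885/6⌋ = $18,314 → take DB $33,896. Book value $101,689.
Year 4: DB = ⌊$101,689 × 200%/8⌋ = $25,422; SL = ⌊$75,989/5⌋ = $15,197 → take DB $25,422. Book value $76,267.
Year 5: DB = ⌊$76,267 × 200%/8⌋ = $19,066; SL = ⌊$50,567/4⌋ = $12,641 → take DB $19,066. Book value $57,201.
Year 6: DB = ⌊$57,201 × 200%/8⌋ = $14,300; SL = ⌊$31,501/3⌋ = $10,500 → take DB $14,300. Book value $42,901.
Year 7: DB = ⌊$42,901 × 200%/8⌋ = $10,725; SL = ⌊$17,201/2⌋ = $8,600 → take DB $10,725. Book value $32,176.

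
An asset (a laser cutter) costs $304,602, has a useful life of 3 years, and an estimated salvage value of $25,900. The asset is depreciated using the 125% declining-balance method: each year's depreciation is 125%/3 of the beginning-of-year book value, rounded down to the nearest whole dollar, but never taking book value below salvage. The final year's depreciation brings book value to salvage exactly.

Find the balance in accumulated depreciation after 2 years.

$200,952

Depreciable base = $304,602 − $25,900 = $278,702.
Year 1: ⌊$304,602 × 125%/3⌋ = $126,917. Book value $177,685.
Year 2: ⌊$177,685 × 125%/3⌋ = $74,035. Book value $103,650.
Accumulated through year 2 = $304,602 − $103,650 = $200,952.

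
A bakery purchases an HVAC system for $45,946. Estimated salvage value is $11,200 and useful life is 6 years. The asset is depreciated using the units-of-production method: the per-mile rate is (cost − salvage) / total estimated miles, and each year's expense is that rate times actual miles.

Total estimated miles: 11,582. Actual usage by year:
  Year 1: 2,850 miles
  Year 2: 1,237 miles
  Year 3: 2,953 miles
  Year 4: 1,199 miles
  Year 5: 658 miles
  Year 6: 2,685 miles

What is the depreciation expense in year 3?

Depreciable base = $45,946 − $11,200 = $34,746.
Rate = $34,746 / 11,582 miles = $3 per mile.
Year 1: 2,850 × $3 = $8,550. Book value $37,396.
Year 2: 1,237 × $3 = $3,711. Book value $33,685.
Year 3: 2,953 × $3 = $8,859. Book value $24,826.

$8,859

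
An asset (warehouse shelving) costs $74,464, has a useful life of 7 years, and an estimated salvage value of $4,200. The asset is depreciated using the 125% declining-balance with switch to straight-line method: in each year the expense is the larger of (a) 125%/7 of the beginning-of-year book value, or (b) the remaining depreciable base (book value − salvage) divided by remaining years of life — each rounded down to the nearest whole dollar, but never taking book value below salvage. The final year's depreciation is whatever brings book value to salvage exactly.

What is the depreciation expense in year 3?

$9,209

Depreciable base = $74,464 − $4,200 = $70,264.
Year 1: DB = ⌊$74,464 × 125%/7⌋ = $13,297; SL = ⌊$70,264/7⌋ = $10,037 → take DB $13,297. Book value $61,167.
Year 2: DB = ⌊$61,167 × 125%/7⌋ = $10,922; SL = ⌊$56,967/6⌋ = $9,494 → take DB $10,922. Book value $50,245.
Year 3: DB = ⌊$50,245 × 125%/7⌋ = $8,972; SL = ⌊$46,045/5⌋ = $9,209 → take SL $9,209. Book value $41,036.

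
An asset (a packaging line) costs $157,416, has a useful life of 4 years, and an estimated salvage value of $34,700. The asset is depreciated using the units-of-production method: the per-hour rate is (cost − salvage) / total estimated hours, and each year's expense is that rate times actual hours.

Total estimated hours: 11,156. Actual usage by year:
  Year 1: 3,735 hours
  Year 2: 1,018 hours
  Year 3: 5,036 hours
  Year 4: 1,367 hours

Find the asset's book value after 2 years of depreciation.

Depreciable base = $157,416 − $34,700 = $122,716.
Rate = $122,716 / 11,156 hours = $11 per hour.
Year 1: 3,735 × $11 = $41,085. Book value $116,331.
Year 2: 1,018 × $11 = $11,198. Book value $105,133.

$105,133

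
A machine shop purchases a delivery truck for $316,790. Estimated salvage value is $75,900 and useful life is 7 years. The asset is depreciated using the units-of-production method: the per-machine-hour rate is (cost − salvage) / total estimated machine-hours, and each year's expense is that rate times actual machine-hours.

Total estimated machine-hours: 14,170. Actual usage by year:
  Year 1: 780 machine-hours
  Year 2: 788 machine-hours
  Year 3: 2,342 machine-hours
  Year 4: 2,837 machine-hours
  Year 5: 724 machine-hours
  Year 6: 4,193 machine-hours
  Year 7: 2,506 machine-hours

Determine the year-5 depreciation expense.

Depreciable base = $316,790 − $75,900 = $240,890.
Rate = $240,890 / 14,170 machine-hours = $17 per machine-hour.
Year 1: 780 × $17 = $13,260. Book value $303,530.
Year 2: 788 × $17 = $13,396. Book value $290,134.
Year 3: 2,342 × $17 = $39,814. Book value $250,320.
Year 4: 2,837 × $17 = $48,229. Book value $202,091.
Year 5: 724 × $17 = $12,308. Book value $189,783.

$12,308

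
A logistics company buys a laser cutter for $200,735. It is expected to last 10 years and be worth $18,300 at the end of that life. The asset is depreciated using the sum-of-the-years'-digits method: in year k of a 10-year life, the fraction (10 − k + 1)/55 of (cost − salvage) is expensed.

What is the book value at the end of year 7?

$38,202

Depreciable base = $200,735 − $18,300 = $182,435.
Sum of the years' digits = 10+9+8+7+6+5+4+3+2+1 = 55.
Year 1: $182,435 × 10/55 = $33,170. Book value $167,565.
Year 2: $182,435 × 9/55 = $29,853. Book value $137,712.
Year 3: $182,435 × 8/55 = $26,536. Book value $111,176.
Year 4: $182,435 × 7/55 = $23,219. Book value $87,957.
Year 5: $182,435 × 6/55 = $19,902. Book value $68,055.
Year 6: $182,435 × 5/55 = $16,585. Book value $51,470.
Year 7: $182,435 × 4/55 = $13,268. Book value $38,202.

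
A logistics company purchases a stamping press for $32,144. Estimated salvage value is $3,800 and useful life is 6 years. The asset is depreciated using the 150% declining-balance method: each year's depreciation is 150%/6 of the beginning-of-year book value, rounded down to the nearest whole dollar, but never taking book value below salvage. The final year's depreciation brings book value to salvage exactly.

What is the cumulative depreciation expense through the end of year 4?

$21,973

Depreciable base = $32,144 − $3,800 = $28,344.
Year 1: ⌊$32,144 × 150%/6⌋ = $8,036. Book value $24,108.
Year 2: ⌊$24,108 × 150%/6⌋ = $6,027. Book value $18,081.
Year 3: ⌊$18,081 × 150%/6⌋ = $4,520. Book value $13,561.
Year 4: ⌊$13,561 × 150%/6⌋ = $3,390. Book value $10,171.
Accumulated through year 4 = $32,144 − $10,171 = $21,973.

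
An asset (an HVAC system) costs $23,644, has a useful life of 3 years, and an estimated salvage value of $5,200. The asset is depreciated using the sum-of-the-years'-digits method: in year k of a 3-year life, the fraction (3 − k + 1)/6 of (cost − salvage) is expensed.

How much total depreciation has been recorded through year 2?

Depreciable base = $23,644 − $5,200 = $18,444.
Sum of the years' digits = 3+2+1 = 6.
Year 1: $18,444 × 3/6 = $9,222. Book value $14,422.
Year 2: $18,444 × 2/6 = $6,148. Book value $8,274.
Accumulated through year 2 = $23,644 − $8,274 = $15,370.

$15,370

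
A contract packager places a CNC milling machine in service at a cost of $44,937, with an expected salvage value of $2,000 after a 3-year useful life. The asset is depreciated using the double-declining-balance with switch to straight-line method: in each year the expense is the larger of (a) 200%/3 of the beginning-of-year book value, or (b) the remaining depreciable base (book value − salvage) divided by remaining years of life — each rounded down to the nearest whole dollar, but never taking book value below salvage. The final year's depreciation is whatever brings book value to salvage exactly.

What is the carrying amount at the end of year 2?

Depreciable base = $44,937 − $2,000 = $42,937.
Year 1: DB = ⌊$44,937 × 200%/3⌋ = $29,958; SL = ⌊$42,937/3⌋ = $14,312 → take DB $29,958. Book value $14,979.
Year 2: DB = ⌊$14,979 × 200%/3⌋ = $9,986; SL = ⌊$12,979/2⌋ = $6,489 → take DB $9,986. Book value $4,993.

$4,993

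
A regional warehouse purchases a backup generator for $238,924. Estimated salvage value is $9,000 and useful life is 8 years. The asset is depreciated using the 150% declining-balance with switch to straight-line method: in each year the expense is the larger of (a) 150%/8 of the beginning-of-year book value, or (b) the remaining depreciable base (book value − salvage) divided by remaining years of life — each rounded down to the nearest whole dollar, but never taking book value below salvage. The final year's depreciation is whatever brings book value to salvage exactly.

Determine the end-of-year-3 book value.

$128,154

Depreciable base = $238,924 − $9,000 = $229,924.
Year 1: DB = ⌊$238,924 × 150%/8⌋ = $44,798; SL = ⌊$229,924/8⌋ = $28,740 → take DB $44,798. Book value $194,126.
Year 2: DB = ⌊$194,126 × 150%/8⌋ = $36,398; SL = ⌊$185,126/7⌋ = $26,446 → take DB $36,398. Book value $157,728.
Year 3: DB = ⌊$157,728 × 150%/8⌋ = $29,574; SL = ⌊$148,728/6⌋ = $24,788 → take DB $29,574. Book value $128,154.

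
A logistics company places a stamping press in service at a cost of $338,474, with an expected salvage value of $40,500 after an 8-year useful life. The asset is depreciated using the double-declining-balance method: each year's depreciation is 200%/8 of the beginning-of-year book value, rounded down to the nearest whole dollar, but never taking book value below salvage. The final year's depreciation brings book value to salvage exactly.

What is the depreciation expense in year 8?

Depreciable base = $338,474 − $40,500 = $297,974.
Year 1: ⌊$338,474 × 200%/8⌋ = $84,618. Book value $253,856.
Year 2: ⌊$253,856 × 200%/8⌋ = $63,464. Book value $190,392.
Year 3: ⌊$190,392 × 200%/8⌋ = $47,598. Book value $142,794.
Year 4: ⌊$142,794 × 200%/8⌋ = $35,698. Book value $107,096.
Year 5: ⌊$107,096 × 200%/8⌋ = $26,774. Book value $80,322.
Year 6: ⌊$80,322 × 200%/8⌋ = $20,080. Book value $60,242.
Year 7: ⌊$60,242 × 200%/8⌋ = $15,060. Book value $45,182.
Year 8 (final): $45,182 − $40,500 = $4,682. Book value $40,500.

$4,682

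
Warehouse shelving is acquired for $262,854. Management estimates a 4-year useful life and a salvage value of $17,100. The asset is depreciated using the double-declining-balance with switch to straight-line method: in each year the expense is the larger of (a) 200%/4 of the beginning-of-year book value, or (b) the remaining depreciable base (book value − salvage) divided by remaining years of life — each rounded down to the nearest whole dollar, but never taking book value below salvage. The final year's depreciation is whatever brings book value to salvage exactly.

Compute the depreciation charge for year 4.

$15,757

Depreciable base = $262,854 − $17,100 = $245,754.
Year 1: DB = ⌊$262,854 × 200%/4⌋ = $131,427; SL = ⌊$245,754/4⌋ = $61,438 → take DB $131,427. Book value $131,427.
Year 2: DB = ⌊$131,427 × 200%/4⌋ = $65,713; SL = ⌊$114,327/3⌋ = $38,109 → take DB $65,713. Book value $65,714.
Year 3: DB = ⌊$65,714 × 200%/4⌋ = $32,857; SL = ⌊$48,614/2⌋ = $24,307 → take DB $32,857. Book value $32,857.
Year 4 (final): $32,857 − $17,100 = $15,757. Book value $17,100.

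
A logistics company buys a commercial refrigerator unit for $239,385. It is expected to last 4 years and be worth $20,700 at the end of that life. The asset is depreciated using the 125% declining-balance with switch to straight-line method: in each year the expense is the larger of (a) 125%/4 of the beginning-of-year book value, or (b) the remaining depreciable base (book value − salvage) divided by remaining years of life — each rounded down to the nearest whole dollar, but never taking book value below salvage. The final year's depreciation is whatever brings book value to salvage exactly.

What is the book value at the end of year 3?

$66,924

Depreciable base = $239,385 − $20,700 = $218,685.
Year 1: DB = ⌊$239,385 × 125%/4⌋ = $74,807; SL = ⌊$218,685/4⌋ = $54,671 → take DB $74,807. Book value $164,578.
Year 2: DB = ⌊$164,578 × 125%/4⌋ = $51,430; SL = ⌊$143,878/3⌋ = $47,959 → take DB $51,430. Book value $113,148.
Year 3: DB = ⌊$113,148 × 125%/4⌋ = $35,358; SL = ⌊$92,448/2⌋ = $46,224 → take SL $46,224. Book value $66,924.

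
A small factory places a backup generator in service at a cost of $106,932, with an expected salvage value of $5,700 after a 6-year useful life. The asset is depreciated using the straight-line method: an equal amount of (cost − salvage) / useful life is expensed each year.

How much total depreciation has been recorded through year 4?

$67,488

Depreciable base = $106,932 − $5,700 = $101,232.
Annual expense = $101,232 / 6 = $16,872.
End of year 1: book value $90,060.
End of year 2: book value $73,188.
End of year 3: book value $56,316.
End of year 4: book value $39,444.
Accumulated through year 4 = $106,932 − $39,444 = $67,488.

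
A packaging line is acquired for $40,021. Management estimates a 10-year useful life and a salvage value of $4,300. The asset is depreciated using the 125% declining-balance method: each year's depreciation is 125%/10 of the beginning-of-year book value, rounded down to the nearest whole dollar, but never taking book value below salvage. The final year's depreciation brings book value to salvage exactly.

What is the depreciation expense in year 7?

Depreciable base = $40,021 − $4,300 = $35,721.
Year 1: ⌊$40,021 × 125%/10⌋ = $5,002. Book value $35,019.
Year 2: ⌊$35,019 × 125%/10⌋ = $4,377. Book value $30,642.
Year 3: ⌊$30,642 × 125%/10⌋ = $3,830. Book value $26,812.
Year 4: ⌊$26,812 × 125%/10⌋ = $3,351. Book value $23,461.
Year 5: ⌊$23,461 × 125%/10⌋ = $2,932. Book value $20,529.
Year 6: ⌊$20,529 × 125%/10⌋ = $2,566. Book value $17,963.
Year 7: ⌊$17,963 × 125%/10⌋ = $2,245. Book value $15,718.

$2,245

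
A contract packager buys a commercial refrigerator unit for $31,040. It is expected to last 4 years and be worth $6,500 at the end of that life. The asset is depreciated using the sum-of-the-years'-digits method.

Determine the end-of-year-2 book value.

$13,862

Depreciable base = $31,040 − $6,500 = $24,540.
Sum of the years' digits = 4+3+2+1 = 10.
Year 1: $24,540 × 4/10 = $9,816. Book value $21,224.
Year 2: $24,540 × 3/10 = $7,362. Book value $13,862.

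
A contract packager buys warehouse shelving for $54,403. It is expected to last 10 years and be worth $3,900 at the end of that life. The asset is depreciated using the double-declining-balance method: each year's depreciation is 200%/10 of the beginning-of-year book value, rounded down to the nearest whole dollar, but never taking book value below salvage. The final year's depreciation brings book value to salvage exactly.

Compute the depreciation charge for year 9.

$1,825

Depreciable base = $54,403 − $3,900 = $50,503.
Year 1: ⌊$54,403 × 200%/10⌋ = $10,880. Book value $43,523.
Year 2: ⌊$43,523 × 200%/10⌋ = $8,704. Book value $34,819.
Year 3: ⌊$34,819 × 200%/10⌋ = $6,963. Book value $27,856.
Year 4: ⌊$27,856 × 200%/10⌋ = $5,571. Book value $22,285.
Year 5: ⌊$22,285 × 200%/10⌋ = $4,457. Book value $17,828.
Year 6: ⌊$17,828 × 200%/10⌋ = $3,565. Book value $14,263.
Year 7: ⌊$14,263 × 200%/10⌋ = $2,852. Book value $11,411.
Year 8: ⌊$11,411 × 200%/10⌋ = $2,282. Book value $9,129.
Year 9: ⌊$9,129 × 200%/10⌋ = $1,825. Book value $7,304.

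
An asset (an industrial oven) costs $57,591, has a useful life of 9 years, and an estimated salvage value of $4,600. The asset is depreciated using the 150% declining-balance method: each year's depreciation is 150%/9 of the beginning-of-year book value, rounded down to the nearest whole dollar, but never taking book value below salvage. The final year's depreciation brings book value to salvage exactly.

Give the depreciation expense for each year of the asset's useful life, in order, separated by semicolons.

$9,598; $7,998; $6,665; $5,555; $4,629; $3,857; $3,214; $2,679; $8,796

Depreciable base = $57,591 − $4,600 = $52,991.
Year 1: ⌊$57,591 × 150%/9⌋ = $9,598. Book value $47,993.
Year 2: ⌊$47,993 × 150%/9⌋ = $7,998. Book value $39,995.
Year 3: ⌊$39,995 × 150%/9⌋ = $6,665. Book value $33,330.
Year 4: ⌊$33,330 × 150%/9⌋ = $5,555. Book value $27,775.
Year 5: ⌊$27,775 × 150%/9⌋ = $4,629. Book value $23,146.
Year 6: ⌊$23,146 × 150%/9⌋ = $3,857. Book value $19,289.
Year 7: ⌊$19,289 × 150%/9⌋ = $3,214. Book value $16,075.
Year 8: ⌊$16,075 × 150%/9⌋ = $2,679. Book value $13,396.
Year 9 (final): $13,396 − $4,600 = $8,796. Book value $4,600.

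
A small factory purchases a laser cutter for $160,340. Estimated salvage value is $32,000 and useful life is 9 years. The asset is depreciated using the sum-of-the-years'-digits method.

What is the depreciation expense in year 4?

$17,112

Depreciable base = $160,340 − $32,000 = $128,340.
Sum of the years' digits = 9+8+7+6+5+4+3+2+1 = 45.
Year 1: $128,340 × 9/45 = $25,668. Book value $134,672.
Year 2: $128,340 × 8/45 = $22,816. Book value $111,856.
Year 3: $128,340 × 7/45 = $19,964. Book value $91,892.
Year 4: $128,340 × 6/45 = $17,112. Book value $74,780.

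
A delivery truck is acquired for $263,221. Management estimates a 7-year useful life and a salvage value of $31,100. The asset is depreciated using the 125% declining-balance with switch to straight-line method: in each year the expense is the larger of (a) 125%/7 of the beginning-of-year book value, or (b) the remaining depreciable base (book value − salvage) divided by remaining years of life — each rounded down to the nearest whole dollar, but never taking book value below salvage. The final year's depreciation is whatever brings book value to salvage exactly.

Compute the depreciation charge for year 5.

Depreciable base = $263,221 − $31,100 = $232,121.
Year 1: DB = ⌊$263,221 × 125%/7⌋ = $47,003; SL = ⌊$232,121/7⌋ = $33,160 → take DB $47,003. Book value $216,218.
Year 2: DB = ⌊$216,218 × 125%/7⌋ = $38,610; SL = ⌊$185,118/6⌋ = $30,853 → take DB $38,610. Book value $177,608.
Year 3: DB = ⌊$177,608 × 125%/7⌋ = $31,715; SL = ⌊$146,508/5⌋ = $29,301 → take DB $31,715. Book value $145,893.
Year 4: DB = ⌊$145,893 × 125%/7⌋ = $26,052; SL = ⌊$114,793/4⌋ = $28,698 → take SL $28,698. Book value $117,195.
Year 5: DB = ⌊$117,195 × 125%/7⌋ = $20,927; SL = ⌊$86,095/3⌋ = $28,698 → take SL $28,698. Book value $88,497.

$28,698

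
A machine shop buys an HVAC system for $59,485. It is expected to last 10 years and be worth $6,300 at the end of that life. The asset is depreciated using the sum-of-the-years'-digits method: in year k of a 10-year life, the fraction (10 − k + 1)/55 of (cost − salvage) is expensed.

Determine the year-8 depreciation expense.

Depreciable base = $59,485 − $6,300 = $53,185.
Sum of the years' digits = 10+9+8+7+6+5+4+3+2+1 = 55.
Year 1: $53,185 × 10/55 = $9,670. Book value $49,815.
Year 2: $53,185 × 9/55 = $8,703. Book value $41,112.
Year 3: $53,185 × 8/55 = $7,736. Book value $33,376.
Year 4: $53,185 × 7/55 = $6,769. Book value $26,607.
Year 5: $53,185 × 6/55 = $5,802. Book value $20,805.
Year 6: $53,185 × 5/55 = $4,835. Book value $15,970.
Year 7: $53,185 × 4/55 = $3,868. Book value $12,102.
Year 8: $53,185 × 3/55 = $2,901. Book value $9,201.

$2,901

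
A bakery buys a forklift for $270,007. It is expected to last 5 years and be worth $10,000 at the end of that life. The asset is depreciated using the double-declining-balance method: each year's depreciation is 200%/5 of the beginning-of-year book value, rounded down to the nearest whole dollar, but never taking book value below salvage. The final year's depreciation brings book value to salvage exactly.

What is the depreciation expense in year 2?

Depreciable base = $270,007 − $10,000 = $260,007.
Year 1: ⌊$270,007 × 200%/5⌋ = $108,002. Book value $162,005.
Year 2: ⌊$162,005 × 200%/5⌋ = $64,802. Book value $97,203.

$64,802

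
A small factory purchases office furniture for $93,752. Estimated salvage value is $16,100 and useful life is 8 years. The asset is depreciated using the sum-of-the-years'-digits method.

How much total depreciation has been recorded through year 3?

$45,297

Depreciable base = $93,752 − $16,100 = $77,652.
Sum of the years' digits = 8+7+6+5+4+3+2+1 = 36.
Year 1: $77,652 × 8/36 = $17,256. Book value $76,496.
Year 2: $77,652 × 7/36 = $15,099. Book value $61,397.
Year 3: $77,652 × 6/36 = $12,942. Book value $48,455.
Accumulated through year 3 = $93,752 − $48,455 = $45,297.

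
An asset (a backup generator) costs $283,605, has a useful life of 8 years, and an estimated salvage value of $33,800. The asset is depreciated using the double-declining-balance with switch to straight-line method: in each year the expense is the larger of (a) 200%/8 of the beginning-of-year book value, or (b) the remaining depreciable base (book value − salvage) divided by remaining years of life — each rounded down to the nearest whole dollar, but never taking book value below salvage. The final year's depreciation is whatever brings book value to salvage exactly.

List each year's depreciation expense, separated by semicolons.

$70,901; $53,176; $39,882; $29,911; $22,433; $16,825; $12,619; $4,058

Depreciable base = $283,605 − $33,800 = $249,805.
Year 1: DB = ⌊$283,605 × 200%/8⌋ = $70,901; SL = ⌊$249,805/8⌋ = $31,225 → take DB $70,901. Book value $212,704.
Year 2: DB = ⌊$212,704 × 200%/8⌋ = $53,176; SL = ⌊$178,904/7⌋ = $25,557 → take DB $53,176. Book value $159,528.
Year 3: DB = ⌊$159,528 × 200%/8⌋ = $39,882; SL = ⌊$125,728/6⌋ = $20,954 → take DB $39,882. Book value $119,646.
Year 4: DB = ⌊$119,646 × 200%/8⌋ = $29,911; SL = ⌊$85,846/5⌋ = $17,169 → take DB $29,911. Book value $89,735.
Year 5: DB = ⌊$89,735 × 200%/8⌋ = $22,433; SL = ⌊$55,935/4⌋ = $13,983 → take DB $22,433. Book value $67,302.
Year 6: DB = ⌊$67,302 × 200%/8⌋ = $16,825; SL = ⌊$33,502/3⌋ = $11,167 → take DB $16,825. Book value $50,477.
Year 7: DB = ⌊$50,477 × 200%/8⌋ = $12,619; SL = ⌊$16,677/2⌋ = $8,338 → take DB $12,619. Book value $37,858.
Year 8 (final): $37,858 − $33,800 = $4,058. Book value $33,800.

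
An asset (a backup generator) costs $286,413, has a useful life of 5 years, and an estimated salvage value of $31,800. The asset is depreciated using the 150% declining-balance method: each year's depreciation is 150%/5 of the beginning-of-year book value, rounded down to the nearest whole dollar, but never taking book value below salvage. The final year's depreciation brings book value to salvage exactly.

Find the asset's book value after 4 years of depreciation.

$68,769

Depreciable base = $286,413 − $31,800 = $254,613.
Year 1: ⌊$286,413 × 150%/5⌋ = $85,923. Book value $200,490.
Year 2: ⌊$200,490 × 150%/5⌋ = $60,147. Book value $140,343.
Year 3: ⌊$140,343 × 150%/5⌋ = $42,102. Book value $98,241.
Year 4: ⌊$98,241 × 150%/5⌋ = $29,472. Book value $68,769.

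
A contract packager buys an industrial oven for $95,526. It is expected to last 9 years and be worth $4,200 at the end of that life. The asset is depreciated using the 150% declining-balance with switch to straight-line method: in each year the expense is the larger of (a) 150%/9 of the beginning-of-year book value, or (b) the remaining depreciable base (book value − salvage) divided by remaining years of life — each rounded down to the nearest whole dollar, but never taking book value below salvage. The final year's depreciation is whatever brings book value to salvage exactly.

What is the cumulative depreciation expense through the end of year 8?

$82,952

Depreciable base = $95,526 − $4,200 = $91,326.
Year 1: DB = ⌊$95,526 × 150%/9⌋ = $15,921; SL = ⌊$91,326/9⌋ = $10,147 → take DB $15,921. Book value $79,605.
Year 2: DB = ⌊$79,605 × 150%/9⌋ = $13,267; SL = ⌊$75,405/8⌋ = $9,425 → take DB $13,267. Book value $66,338.
Year 3: DB = ⌊$66,338 × 150%/9⌋ = $11,056; SL = ⌊$62,138/7⌋ = $8,876 → take DB $11,056. Book value $55,282.
Year 4: DB = ⌊$55,282 × 150%/9⌋ = $9,213; SL = ⌊$51,082/6⌋ = $8,513 → take DB $9,213. Book value $46,069.
Year 5: DB = ⌊$46,069 × 150%/9⌋ = $7,678; SL = ⌊$41,869/5⌋ = $8,373 → take SL $8,373. Book value $37,696.
Year 6: DB = ⌊$37,696 × 150%/9⌋ = $6,282; SL = ⌊$33,496/4⌋ = $8,374 → take SL $8,374. Book value $29,322.
Year 7: DB = ⌊$29,322 × 150%/9⌋ = $4,887; SL = ⌊$25,122/3⌋ = $8,374 → take SL $8,374. Book value $20,948.
Year 8: DB = ⌊$20,948 × 150%/9⌋ = $3,491; SL = ⌊$16,748/2⌋ = $8,374 → take SL $8,374. Book value $12,574.
Accumulated through year 8 = $95,526 − $12,574 = $82,952.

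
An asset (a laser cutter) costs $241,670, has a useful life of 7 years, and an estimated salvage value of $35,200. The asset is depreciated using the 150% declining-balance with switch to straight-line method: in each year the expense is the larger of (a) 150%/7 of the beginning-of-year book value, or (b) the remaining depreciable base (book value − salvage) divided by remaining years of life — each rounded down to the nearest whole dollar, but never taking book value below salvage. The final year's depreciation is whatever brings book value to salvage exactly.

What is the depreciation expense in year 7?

$18,585

Depreciable base = $241,670 − $35,200 = $206,470.
Year 1: DB = ⌊$241,670 × 150%/7⌋ = $51,786; SL = ⌊$206,470/7⌋ = $29,495 → take DB $51,786. Book value $189,884.
Year 2: DB = ⌊$189,884 × 150%/7⌋ = $40,689; SL = ⌊$154,684/6⌋ = $25,780 → take DB $40,689. Book value $149,195.
Year 3: DB = ⌊$149,195 × 150%/7⌋ = $31,970; SL = ⌊$113,995/5⌋ = $22,799 → take DB $31,970. Book value $117,225.
Year 4: DB = ⌊$117,225 × 150%/7⌋ = $25,119; SL = ⌊$82,025/4⌋ = $20,506 → take DB $25,119. Book value $92,106.
Year 5: DB = ⌊$92,106 × 150%/7⌋ = $19,737; SL = ⌊$56,906/3⌋ = $18,968 → take DB $19,737. Book value $72,369.
Year 6: DB = ⌊$72,369 × 150%/7⌋ = $15,507; SL = ⌊$37,169/2⌋ = $18,584 → take SL $18,584. Book value $53,785.
Year 7 (final): $53,785 − $35,200 = $18,585. Book value $35,200.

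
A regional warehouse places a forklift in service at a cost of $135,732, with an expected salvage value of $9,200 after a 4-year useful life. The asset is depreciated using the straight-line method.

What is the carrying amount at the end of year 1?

Depreciable base = $135,732 − $9,200 = $126,532.
Annual expense = $126,532 / 4 = $31,633.
End of year 1: book value $104,099.

$104,099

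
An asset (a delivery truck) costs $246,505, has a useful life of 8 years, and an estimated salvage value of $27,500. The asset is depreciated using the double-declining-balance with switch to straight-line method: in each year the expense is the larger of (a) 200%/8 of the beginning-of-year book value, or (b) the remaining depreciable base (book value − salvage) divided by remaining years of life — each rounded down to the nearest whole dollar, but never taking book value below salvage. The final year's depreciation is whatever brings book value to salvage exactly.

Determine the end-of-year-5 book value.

Depreciable base = $246,505 − $27,500 = $219,005.
Year 1: DB = ⌊$246,505 × 200%/8⌋ = $61,626; SL = ⌊$219,005/8⌋ = $27,375 → take DB $61,626. Book value $184,879.
Year 2: DB = ⌊$184,879 × 200%/8⌋ = $46,219; SL = ⌊$157,379/7⌋ = $22,482 → take DB $46,219. Book value $138,660.
Year 3: DB = ⌊$138,660 × 200%/8⌋ = $34,665; SL = ⌊$111,160/6⌋ = $18,526 → take DB $34,665. Book value $103,995.
Year 4: DB = ⌊$103,995 × 200%/8⌋ = $25,998; SL = ⌊$76,495/5⌋ = $15,299 → take DB $25,998. Book value $77,997.
Year 5: DB = ⌊$77,997 × 200%/8⌋ = $19,499; SL = ⌊$50,497/4⌋ = $12,624 → take DB $19,499. Book value $58,498.

$58,498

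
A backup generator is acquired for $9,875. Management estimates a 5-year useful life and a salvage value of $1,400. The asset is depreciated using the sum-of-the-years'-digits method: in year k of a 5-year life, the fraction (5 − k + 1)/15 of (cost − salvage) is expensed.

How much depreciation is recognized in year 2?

$2,260

Depreciable base = $9,875 − $1,400 = $8,475.
Sum of the years' digits = 5+4+3+2+1 = 15.
Year 1: $8,475 × 5/15 = $2,825. Book value $7,050.
Year 2: $8,475 × 4/15 = $2,260. Book value $4,790.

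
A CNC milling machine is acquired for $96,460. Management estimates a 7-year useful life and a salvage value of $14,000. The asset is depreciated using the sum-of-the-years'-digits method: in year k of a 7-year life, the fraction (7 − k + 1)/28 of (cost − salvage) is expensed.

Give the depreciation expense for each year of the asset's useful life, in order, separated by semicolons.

$20,615; $17,670; $14,725; $11,780; $8,835; $5,890; $2,945

Depreciable base = $96,460 − $14,000 = $82,460.
Sum of the years' digits = 7+6+5+4+3+2+1 = 28.
Year 1: $82,460 × 7/28 = $20,615. Book value $75,845.
Year 2: $82,460 × 6/28 = $17,670. Book value $58,175.
Year 3: $82,460 × 5/28 = $14,725. Book value $43,450.
Year 4: $82,460 × 4/28 = $11,780. Book value $31,670.
Year 5: $82,460 × 3/28 = $8,835. Book value $22,835.
Year 6: $82,460 × 2/28 = $5,890. Book value $16,945.
Year 7: $82,460 × 1/28 = $2,945. Book value $14,000.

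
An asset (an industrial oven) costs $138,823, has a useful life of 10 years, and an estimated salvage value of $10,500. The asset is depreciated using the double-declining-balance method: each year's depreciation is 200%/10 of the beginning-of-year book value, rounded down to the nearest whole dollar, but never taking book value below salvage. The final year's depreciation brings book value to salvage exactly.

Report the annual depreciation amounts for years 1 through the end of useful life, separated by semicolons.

Depreciable base = $138,823 − $10,500 = $128,323.
Year 1: ⌊$138,823 × 200%/10⌋ = $27,764. Book value $111,059.
Year 2: ⌊$111,059 × 200%/10⌋ = $22,211. Book value $88,848.
Year 3: ⌊$88,848 × 200%/10⌋ = $17,769. Book value $71,079.
Year 4: ⌊$71,079 × 200%/10⌋ = $14,215. Book value $56,864.
Year 5: ⌊$56,864 × 200%/10⌋ = $11,372. Book value $45,492.
Year 6: ⌊$45,492 × 200%/10⌋ = $9,098. Book value $36,394.
Year 7: ⌊$36,394 × 200%/10⌋ = $7,278. Book value $29,116.
Year 8: ⌊$29,116 × 200%/10⌋ = $5,823. Book value $23,293.
Year 9: ⌊$23,293 × 200%/10⌋ = $4,658. Book value $18,635.
Year 10 (final): $18,635 − $10,500 = $8,135. Book value $10,500.

$27,764; $22,211; $17,769; $14,215; $11,372; $9,098; $7,278; $5,823; $4,658; $8,135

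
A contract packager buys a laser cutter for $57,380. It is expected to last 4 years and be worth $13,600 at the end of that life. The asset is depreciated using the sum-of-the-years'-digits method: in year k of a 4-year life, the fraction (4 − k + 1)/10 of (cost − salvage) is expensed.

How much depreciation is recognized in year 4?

Depreciable base = $57,380 − $13,600 = $43,780.
Sum of the years' digits = 4+3+2+1 = 10.
Year 1: $43,780 × 4/10 = $17,512. Book value $39,868.
Year 2: $43,780 × 3/10 = $13,134. Book value $26,734.
Year 3: $43,780 × 2/10 = $8,756. Book value $17,978.
Year 4: $43,780 × 1/10 = $4,378. Book value $13,600.

$4,378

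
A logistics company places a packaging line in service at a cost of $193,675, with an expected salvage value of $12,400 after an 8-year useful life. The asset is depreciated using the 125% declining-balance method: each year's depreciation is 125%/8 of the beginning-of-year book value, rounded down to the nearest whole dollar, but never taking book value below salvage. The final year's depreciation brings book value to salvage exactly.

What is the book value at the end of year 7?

$58,964

Depreciable base = $193,675 − $12,400 = $181,275.
Year 1: ⌊$193,675 × 125%/8⌋ = $30,261. Book value $163,414.
Year 2: ⌊$163,414 × 125%/8⌋ = $25,533. Book value $137,881.
Year 3: ⌊$137,881 × 125%/8⌋ = $21,543. Book value $116,338.
Year 4: ⌊$116,338 × 125%/8⌋ = $18,177. Book value $98,161.
Year 5: ⌊$98,161 × 125%/8⌋ = $15,337. Book value $82,824.
Year 6: ⌊$82,824 × 125%/8⌋ = $12,941. Book value $69,883.
Year 7: ⌊$69,883 × 125%/8⌋ = $10,919. Book value $58,964.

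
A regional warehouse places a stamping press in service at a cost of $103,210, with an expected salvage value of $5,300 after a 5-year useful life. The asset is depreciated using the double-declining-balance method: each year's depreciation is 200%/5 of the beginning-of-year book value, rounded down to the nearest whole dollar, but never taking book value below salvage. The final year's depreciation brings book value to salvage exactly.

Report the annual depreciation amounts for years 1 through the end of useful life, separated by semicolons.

Depreciable base = $103,210 − $5,300 = $97,910.
Year 1: ⌊$103,210 × 200%/5⌋ = $41,284. Book value $61,926.
Year 2: ⌊$61,926 × 200%/5⌋ = $24,770. Book value $37,156.
Year 3: ⌊$37,156 × 200%/5⌋ = $14,862. Book value $22,294.
Year 4: ⌊$22,294 × 200%/5⌋ = $8,917. Book value $13,377.
Year 5 (final): $13,377 − $5,300 = $8,077. Book value $5,300.

$41,284; $24,770; $14,862; $8,917; $8,077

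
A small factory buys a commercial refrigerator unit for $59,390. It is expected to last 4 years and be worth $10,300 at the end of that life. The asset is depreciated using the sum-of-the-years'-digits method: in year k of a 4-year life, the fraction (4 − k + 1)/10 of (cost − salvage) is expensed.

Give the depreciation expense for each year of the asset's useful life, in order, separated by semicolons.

Depreciable base = $59,390 − $10,300 = $49,090.
Sum of the years' digits = 4+3+2+1 = 10.
Year 1: $49,090 × 4/10 = $19,636. Book value $39,754.
Year 2: $49,090 × 3/10 = $14,727. Book value $25,027.
Year 3: $49,090 × 2/10 = $9,818. Book value $15,209.
Year 4: $49,090 × 1/10 = $4,909. Book value $10,300.

$19,636; $14,727; $9,818; $4,909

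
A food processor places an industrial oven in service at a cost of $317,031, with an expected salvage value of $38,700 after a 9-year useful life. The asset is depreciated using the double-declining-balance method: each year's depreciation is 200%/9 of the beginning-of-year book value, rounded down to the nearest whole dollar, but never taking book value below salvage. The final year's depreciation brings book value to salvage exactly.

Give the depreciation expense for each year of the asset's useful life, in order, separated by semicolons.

$70,451; $54,795; $42,618; $33,148; $25,782; $20,052; $15,596; $12,130; $3,759

Depreciable base = $317,031 − $38,700 = $278,331.
Year 1: ⌊$317,031 × 200%/9⌋ = $70,451. Book value $246,580.
Year 2: ⌊$246,580 × 200%/9⌋ = $54,795. Book value $191,785.
Year 3: ⌊$191,785 × 200%/9⌋ = $42,618. Book value $149,167.
Year 4: ⌊$149,167 × 200%/9⌋ = $33,148. Book value $116,019.
Year 5: ⌊$116,019 × 200%/9⌋ = $25,782. Book value $90,237.
Year 6: ⌊$90,237 × 200%/9⌋ = $20,052. Book value $70,185.
Year 7: ⌊$70,185 × 200%/9⌋ = $15,596. Book value $54,589.
Year 8: ⌊$54,589 × 200%/9⌋ = $12,130. Book value $42,459.
Year 9 (final): $42,459 − $38,700 = $3,759. Book value $38,700.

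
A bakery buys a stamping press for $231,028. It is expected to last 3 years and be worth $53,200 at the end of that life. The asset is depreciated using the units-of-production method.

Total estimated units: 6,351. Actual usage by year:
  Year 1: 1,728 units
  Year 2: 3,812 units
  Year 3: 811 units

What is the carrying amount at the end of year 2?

$75,908

Depreciable base = $231,028 − $53,200 = $177,828.
Rate = $177,828 / 6,351 units = $28 per unit.
Year 1: 1,728 × $28 = $48,384. Book value $182,644.
Year 2: 3,812 × $28 = $106,736. Book value $75,908.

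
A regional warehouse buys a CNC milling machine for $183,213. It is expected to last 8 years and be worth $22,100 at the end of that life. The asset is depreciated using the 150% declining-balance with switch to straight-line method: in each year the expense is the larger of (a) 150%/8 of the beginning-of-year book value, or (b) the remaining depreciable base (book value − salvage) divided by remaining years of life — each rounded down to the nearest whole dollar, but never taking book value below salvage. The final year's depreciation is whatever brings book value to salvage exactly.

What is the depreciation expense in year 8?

$14,259

Depreciable base = $183,213 − $22,100 = $161,113.
Year 1: DB = ⌊$183,213 × 150%/8⌋ = $34,352; SL = ⌊$161,113/8⌋ = $20,139 → take DB $34,352. Book value $148,861.
Year 2: DB = ⌊$148,861 × 150%/8⌋ = $27,911; SL = ⌊$126,761/7⌋ = $18,108 → take DB $27,911. Book value $120,950.
Year 3: DB = ⌊$120,950 × 150%/8⌋ = $22,678; SL = ⌊$98,850/6⌋ = $16,475 → take DB $22,678. Book value $98,272.
Year 4: DB = ⌊$98,272 × 150%/8⌋ = $18,426; SL = ⌊$76,172/5⌋ = $15,234 → take DB $18,426. Book value $79,846.
Year 5: DB = ⌊$79,846 × 150%/8⌋ = $14,971; SL = ⌊$57,746/4⌋ = $14,436 → take DB $14,971. Book value $64,875.
Year 6: DB = ⌊$64,875 × 150%/8⌋ = $12,164; SL = ⌊$42,775/3⌋ = $14,258 → take SL $14,258. Book value $50,617.
Year 7: DB = ⌊$50,617 × 150%/8⌋ = $9,490; SL = ⌊$28,517/2⌋ = $14,258 → take SL $14,258. Book value $36,359.
Year 8 (final): $36,359 − $22,100 = $14,259. Book value $22,100.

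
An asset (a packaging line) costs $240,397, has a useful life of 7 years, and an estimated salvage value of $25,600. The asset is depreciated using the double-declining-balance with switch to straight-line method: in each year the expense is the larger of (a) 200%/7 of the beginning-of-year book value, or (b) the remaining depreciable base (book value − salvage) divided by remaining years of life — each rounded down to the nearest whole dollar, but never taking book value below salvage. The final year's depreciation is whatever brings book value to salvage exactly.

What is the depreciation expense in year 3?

$35,043

Depreciable base = $240,397 − $25,600 = $214,797.
Year 1: DB = ⌊$240,397 × 200%/7⌋ = $68,684; SL = ⌊$214,797/7⌋ = $30,685 → take DB $68,684. Book value $171,713.
Year 2: DB = ⌊$171,713 × 200%/7⌋ = $49,060; SL = ⌊$146,113/6⌋ = $24,352 → take DB $49,060. Book value $122,653.
Year 3: DB = ⌊$122,653 × 200%/7⌋ = $35,043; SL = ⌊$97,053/5⌋ = $19,410 → take DB $35,043. Book value $87,610.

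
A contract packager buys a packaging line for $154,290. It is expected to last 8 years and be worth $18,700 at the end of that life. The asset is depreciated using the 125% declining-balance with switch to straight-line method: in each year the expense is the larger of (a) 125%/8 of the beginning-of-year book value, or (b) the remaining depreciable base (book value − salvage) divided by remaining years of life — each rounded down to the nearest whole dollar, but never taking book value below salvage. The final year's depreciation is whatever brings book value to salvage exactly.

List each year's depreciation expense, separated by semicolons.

$24,107; $20,341; $17,162; $14,796; $14,796; $14,796; $14,796; $14,796

Depreciable base = $154,290 − $18,700 = $135,590.
Year 1: DB = ⌊$154,290 × 125%/8⌋ = $24,107; SL = ⌊$135,590/8⌋ = $16,948 → take DB $24,107. Book value $130,183.
Year 2: DB = ⌊$130,183 × 125%/8⌋ = $20,341; SL = ⌊$111,483/7⌋ = $15,926 → take DB $20,341. Book value $109,842.
Year 3: DB = ⌊$109,842 × 125%/8⌋ = $17,162; SL = ⌊$91,142/6⌋ = $15,190 → take DB $17,162. Book value $92,680.
Year 4: DB = ⌊$92,680 × 125%/8⌋ = $14,481; SL = ⌊$73,980/5⌋ = $14,796 → take SL $14,796. Book value $77,884.
Year 5: DB = ⌊$77,884 × 125%/8⌋ = $12,169; SL = ⌊$59,184/4⌋ = $14,796 → take SL $14,796. Book value $63,088.
Year 6: DB = ⌊$63,088 × 125%/8⌋ = $9,857; SL = ⌊$44,388/3⌋ = $14,796 → take SL $14,796. Book value $48,292.
Year 7: DB = ⌊$48,292 × 125%/8⌋ = $7,545; SL = ⌊$29,592/2⌋ = $14,796 → take SL $14,796. Book value $33,496.
Year 8 (final): $33,496 − $18,700 = $14,796. Book value $18,700.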